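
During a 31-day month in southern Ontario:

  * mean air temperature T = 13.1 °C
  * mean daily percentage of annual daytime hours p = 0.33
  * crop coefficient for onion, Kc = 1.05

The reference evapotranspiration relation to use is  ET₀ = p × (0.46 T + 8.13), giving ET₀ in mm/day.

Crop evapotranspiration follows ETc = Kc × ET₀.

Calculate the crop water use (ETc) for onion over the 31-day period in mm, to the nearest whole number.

ET₀ = 0.33 × (0.46 × 13.1 + 8.13) = 0.33 × 14.156 = 4.6715 mm/d
ETc = Kc × ET₀ = 1.05 × 4.6715 = 4.9051 mm/d
Over 31 days: 4.9051 × 31 = 152.058 mm

152 mm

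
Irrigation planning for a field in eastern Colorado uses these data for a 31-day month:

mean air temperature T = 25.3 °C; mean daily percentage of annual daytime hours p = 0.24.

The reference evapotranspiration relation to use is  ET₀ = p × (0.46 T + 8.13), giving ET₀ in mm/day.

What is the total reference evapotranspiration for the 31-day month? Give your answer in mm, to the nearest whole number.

ET₀ = 0.24 × (0.46 × 25.3 + 8.13) = 0.24 × 19.768 = 4.7443 mm/d
Monthly total = 4.7443 × 31 = 147.073 mm

147 mm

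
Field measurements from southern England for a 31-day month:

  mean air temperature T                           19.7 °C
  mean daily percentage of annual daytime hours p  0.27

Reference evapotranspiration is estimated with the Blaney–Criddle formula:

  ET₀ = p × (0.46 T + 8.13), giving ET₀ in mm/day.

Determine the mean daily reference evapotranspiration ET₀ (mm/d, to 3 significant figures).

ET₀ = 0.27 × (0.46 × 19.7 + 8.13) = 0.27 × 17.192 = 4.6418 mm/d

4.64 mm/d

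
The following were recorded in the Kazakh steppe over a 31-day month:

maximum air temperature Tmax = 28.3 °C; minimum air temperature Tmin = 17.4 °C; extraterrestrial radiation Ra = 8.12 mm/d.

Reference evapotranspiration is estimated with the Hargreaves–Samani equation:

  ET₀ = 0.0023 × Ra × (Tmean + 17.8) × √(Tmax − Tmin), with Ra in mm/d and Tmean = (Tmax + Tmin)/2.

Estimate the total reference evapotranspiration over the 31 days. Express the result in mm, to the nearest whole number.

78 mm

Tmean = (28.3 + 17.4)/2 = 22.85 °C
ET₀ = 0.0023 × 8.12 × (22.85 + 17.8) × √10.9 = 0.0023 × 8.12 × 40.65 × 3.3015 = 2.5064 mm/d
Over 31 days: 2.5064 × 31 = 77.698 mm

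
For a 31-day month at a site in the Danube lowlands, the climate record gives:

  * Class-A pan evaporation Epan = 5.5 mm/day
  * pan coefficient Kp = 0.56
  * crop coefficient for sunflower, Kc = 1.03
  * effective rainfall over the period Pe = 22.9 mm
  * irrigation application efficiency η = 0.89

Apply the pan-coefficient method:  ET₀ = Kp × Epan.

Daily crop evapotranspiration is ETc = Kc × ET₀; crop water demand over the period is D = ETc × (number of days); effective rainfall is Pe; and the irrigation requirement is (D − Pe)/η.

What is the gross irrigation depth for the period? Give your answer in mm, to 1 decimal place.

ET₀ = 0.56 × 5.5 = 3.0800 mm/d
ETc = Kc × ET₀ = 1.03 × 3.0800 = 3.1724 mm/d
Crop demand D = ETc × 31 d = 3.1724 × 31 = 98.344 mm
D − Pe = 98.344 − 22.9 = 75.444 mm
Gross irrigation = 75.444 / 0.89 = 84.769 mm

84.8 mm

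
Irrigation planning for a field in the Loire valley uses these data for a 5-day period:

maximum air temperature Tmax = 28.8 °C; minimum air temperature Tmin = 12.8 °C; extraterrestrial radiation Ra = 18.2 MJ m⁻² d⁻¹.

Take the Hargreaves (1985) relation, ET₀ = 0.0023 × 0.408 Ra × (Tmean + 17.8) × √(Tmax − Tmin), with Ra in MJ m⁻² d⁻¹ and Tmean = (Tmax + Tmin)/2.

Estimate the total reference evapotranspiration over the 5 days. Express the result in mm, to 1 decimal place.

Tmean = (28.8 + 12.8)/2 = 20.80 °C
0.408 Ra = 0.408 × 18.2 = 7.4256 mm/d equivalent
ET₀ = 0.0023 × 7.4256 × (20.80 + 17.8) × √16.0 = 0.0023 × 7.4256 × 38.60 × 4.0000 = 2.6370 mm/d
Over 5 days: 2.6370 × 5 = 13.185 mm

13.2 mm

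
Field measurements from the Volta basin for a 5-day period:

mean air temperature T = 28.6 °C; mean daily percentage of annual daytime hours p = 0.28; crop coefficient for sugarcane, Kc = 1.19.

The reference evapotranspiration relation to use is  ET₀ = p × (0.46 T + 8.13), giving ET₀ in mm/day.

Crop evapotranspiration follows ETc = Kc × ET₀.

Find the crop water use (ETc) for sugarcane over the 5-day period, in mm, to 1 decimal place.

ET₀ = 0.28 × (0.46 × 28.6 + 8.13) = 0.28 × 21.286 = 5.9601 mm/d
ETc = Kc × ET₀ = 1.19 × 5.9601 = 7.0925 mm/d
Over 5 days: 7.0925 × 5 = 35.463 mm

35.5 mm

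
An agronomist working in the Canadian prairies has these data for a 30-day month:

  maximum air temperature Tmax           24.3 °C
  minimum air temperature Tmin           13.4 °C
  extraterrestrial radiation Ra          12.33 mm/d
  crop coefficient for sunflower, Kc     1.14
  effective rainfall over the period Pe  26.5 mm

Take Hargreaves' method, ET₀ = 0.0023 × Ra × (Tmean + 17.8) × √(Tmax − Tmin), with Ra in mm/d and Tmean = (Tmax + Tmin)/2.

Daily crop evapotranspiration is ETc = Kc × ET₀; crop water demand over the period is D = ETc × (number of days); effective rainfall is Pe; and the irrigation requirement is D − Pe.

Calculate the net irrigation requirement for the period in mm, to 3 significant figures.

Tmean = (24.3 + 13.4)/2 = 18.85 °C
ET₀ = 0.0023 × 12.33 × (18.85 + 17.8) × √10.9 = 0.0023 × 12.33 × 36.65 × 3.3015 = 3.4314 mm/d
ETc = Kc × ET₀ = 1.14 × 3.4314 = 3.9118 mm/d
Crop demand D = ETc × 30 d = 3.9118 × 30 = 117.354 mm
D − Pe = 117.354 − 26.5 = 90.854 mm

90.9 mm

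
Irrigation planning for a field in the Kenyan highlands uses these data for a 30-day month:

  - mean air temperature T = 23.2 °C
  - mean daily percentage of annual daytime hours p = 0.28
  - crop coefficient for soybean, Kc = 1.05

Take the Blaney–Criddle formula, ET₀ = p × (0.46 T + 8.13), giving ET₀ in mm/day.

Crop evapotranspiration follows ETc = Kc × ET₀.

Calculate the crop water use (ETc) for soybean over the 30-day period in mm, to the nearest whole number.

166 mm

ET₀ = 0.28 × (0.46 × 23.2 + 8.13) = 0.28 × 18.802 = 5.2646 mm/d
ETc = Kc × ET₀ = 1.05 × 5.2646 = 5.5278 mm/d
Over 30 days: 5.5278 × 30 = 165.834 mm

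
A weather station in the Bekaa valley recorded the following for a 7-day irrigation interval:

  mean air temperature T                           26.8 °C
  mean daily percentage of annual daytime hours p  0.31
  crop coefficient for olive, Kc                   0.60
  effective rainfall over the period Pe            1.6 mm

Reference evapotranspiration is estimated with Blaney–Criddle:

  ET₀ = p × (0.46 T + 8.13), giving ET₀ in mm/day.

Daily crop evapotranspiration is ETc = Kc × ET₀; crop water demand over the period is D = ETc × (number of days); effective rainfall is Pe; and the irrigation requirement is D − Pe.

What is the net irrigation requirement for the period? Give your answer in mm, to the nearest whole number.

ET₀ = 0.31 × (0.46 × 26.8 + 8.13) = 0.31 × 20.458 = 6.3420 mm/d
ETc = Kc × ET₀ = 0.60 × 6.3420 = 3.8052 mm/d
Crop demand D = ETc × 7 d = 3.8052 × 7 = 26.636 mm
D − Pe = 26.636 − 1.6 = 25.036 mm

25 mm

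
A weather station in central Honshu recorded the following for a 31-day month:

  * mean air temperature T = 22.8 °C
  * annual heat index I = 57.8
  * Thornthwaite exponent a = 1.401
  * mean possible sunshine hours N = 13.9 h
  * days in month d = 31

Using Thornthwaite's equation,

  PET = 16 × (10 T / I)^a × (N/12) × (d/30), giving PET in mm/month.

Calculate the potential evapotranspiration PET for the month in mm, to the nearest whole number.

10T/I = 10 × 22.8 / 57.8 = 3.9446
(10T/I)^a = 3.9446^1.401 = 6.8391
Uncorrected PET = 16 × 6.8391 = 109.426 mm
Correction = (N/12)(d/30) = (13.9/12)(31/30) = 1.1969
PET = 109.426 × 1.1969 = 130.972 mm/month

131 mm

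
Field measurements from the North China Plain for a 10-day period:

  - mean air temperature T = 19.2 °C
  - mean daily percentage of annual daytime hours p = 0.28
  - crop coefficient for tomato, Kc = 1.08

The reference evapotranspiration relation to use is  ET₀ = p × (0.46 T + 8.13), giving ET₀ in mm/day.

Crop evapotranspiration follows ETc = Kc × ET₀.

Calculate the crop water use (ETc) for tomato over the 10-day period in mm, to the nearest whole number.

51 mm

ET₀ = 0.28 × (0.46 × 19.2 + 8.13) = 0.28 × 16.962 = 4.7494 mm/d
ETc = Kc × ET₀ = 1.08 × 4.7494 = 5.1294 mm/d
Over 10 days: 5.1294 × 10 = 51.294 mm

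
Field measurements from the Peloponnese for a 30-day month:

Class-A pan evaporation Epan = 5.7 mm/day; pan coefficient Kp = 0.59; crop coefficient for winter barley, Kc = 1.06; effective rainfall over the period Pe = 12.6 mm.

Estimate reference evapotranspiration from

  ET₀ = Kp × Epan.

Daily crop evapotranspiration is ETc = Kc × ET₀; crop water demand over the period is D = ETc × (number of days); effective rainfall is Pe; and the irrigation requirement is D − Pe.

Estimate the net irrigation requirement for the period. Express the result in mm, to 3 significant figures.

ET₀ = 0.59 × 5.7 = 3.3630 mm/d
ETc = Kc × ET₀ = 1.06 × 3.3630 = 3.5648 mm/d
Crop demand D = ETc × 30 d = 3.5648 × 30 = 106.944 mm
D − Pe = 106.944 − 12.6 = 94.344 mm

94.3 mm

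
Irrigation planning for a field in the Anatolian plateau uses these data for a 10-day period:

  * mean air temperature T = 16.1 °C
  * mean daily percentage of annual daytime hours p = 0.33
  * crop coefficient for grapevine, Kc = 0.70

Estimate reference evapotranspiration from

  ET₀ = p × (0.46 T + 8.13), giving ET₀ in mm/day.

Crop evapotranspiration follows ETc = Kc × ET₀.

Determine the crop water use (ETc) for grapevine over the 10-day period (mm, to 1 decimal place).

35.9 mm

ET₀ = 0.33 × (0.46 × 16.1 + 8.13) = 0.33 × 15.536 = 5.1269 mm/d
ETc = Kc × ET₀ = 0.70 × 5.1269 = 3.5888 mm/d
Over 10 days: 3.5888 × 10 = 35.888 mm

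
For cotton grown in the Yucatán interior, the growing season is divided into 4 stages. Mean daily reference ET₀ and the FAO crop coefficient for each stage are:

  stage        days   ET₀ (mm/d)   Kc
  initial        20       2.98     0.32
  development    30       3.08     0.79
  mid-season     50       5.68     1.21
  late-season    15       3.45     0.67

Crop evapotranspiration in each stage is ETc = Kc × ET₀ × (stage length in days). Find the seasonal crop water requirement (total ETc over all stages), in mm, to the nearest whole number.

470 mm

initial: 0.32 × 2.98 × 20 = 19.07 mm
development: 0.79 × 3.08 × 30 = 73.00 mm
mid-season: 1.21 × 5.68 × 50 = 343.64 mm
late-season: 0.67 × 3.45 × 15 = 34.67 mm
Seasonal total = 470.38 mm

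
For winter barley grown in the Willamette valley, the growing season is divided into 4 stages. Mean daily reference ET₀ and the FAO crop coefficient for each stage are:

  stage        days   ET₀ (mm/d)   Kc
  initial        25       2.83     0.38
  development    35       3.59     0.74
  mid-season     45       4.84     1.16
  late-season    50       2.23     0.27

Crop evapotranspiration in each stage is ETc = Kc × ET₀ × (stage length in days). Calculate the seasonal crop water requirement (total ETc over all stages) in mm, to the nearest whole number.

initial: 0.38 × 2.83 × 25 = 26.89 mm
development: 0.74 × 3.59 × 35 = 92.98 mm
mid-season: 1.16 × 4.84 × 45 = 252.65 mm
late-season: 0.27 × 2.23 × 50 = 30.11 mm
Seasonal total = 402.63 mm

403 mm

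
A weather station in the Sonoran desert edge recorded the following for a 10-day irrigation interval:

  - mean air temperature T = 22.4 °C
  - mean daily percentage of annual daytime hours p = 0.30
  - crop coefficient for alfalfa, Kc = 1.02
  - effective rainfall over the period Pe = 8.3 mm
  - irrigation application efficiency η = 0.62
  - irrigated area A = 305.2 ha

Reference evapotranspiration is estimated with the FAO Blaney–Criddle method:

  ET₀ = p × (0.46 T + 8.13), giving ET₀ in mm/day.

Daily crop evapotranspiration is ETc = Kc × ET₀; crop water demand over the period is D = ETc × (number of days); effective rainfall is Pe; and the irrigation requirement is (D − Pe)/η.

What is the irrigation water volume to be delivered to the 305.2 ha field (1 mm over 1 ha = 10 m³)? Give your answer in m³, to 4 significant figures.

ET₀ = 0.30 × (0.46 × 22.4 + 8.13) = 0.30 × 18.434 = 5.5302 mm/d
ETc = Kc × ET₀ = 1.02 × 5.5302 = 5.6408 mm/d
Crop demand D = ETc × 10 d = 5.6408 × 10 = 56.408 mm
D − Pe = 56.408 − 8.3 = 48.108 mm
Gross irrigation = 48.108 / 0.62 = 77.594 mm
Volume = 77.594 mm × 305.2 ha × 10 = 236816.9 m³

236800 m³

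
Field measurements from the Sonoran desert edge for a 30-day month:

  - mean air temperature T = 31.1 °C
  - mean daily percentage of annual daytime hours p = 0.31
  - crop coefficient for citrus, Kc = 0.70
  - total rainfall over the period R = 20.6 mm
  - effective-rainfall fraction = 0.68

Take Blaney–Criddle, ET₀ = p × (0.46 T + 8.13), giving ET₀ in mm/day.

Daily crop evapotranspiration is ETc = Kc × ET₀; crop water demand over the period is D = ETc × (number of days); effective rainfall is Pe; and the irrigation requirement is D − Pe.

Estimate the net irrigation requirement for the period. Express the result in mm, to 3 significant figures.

132 mm

ET₀ = 0.31 × (0.46 × 31.1 + 8.13) = 0.31 × 22.436 = 6.9552 mm/d
ETc = Kc × ET₀ = 0.70 × 6.9552 = 4.8686 mm/d
Crop demand D = ETc × 30 d = 4.8686 × 30 = 146.058 mm
Pe = 0.68 × 20.6 = 14.008 mm
D − Pe = 146.058 − 14.008 = 132.050 mm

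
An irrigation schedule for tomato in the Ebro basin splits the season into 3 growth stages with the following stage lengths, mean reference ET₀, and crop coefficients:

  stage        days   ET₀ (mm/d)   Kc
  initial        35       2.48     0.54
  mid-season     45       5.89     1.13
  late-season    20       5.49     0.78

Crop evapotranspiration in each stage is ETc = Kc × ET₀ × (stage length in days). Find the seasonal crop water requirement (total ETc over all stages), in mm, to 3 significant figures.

initial: 0.54 × 2.48 × 35 = 46.87 mm
mid-season: 1.13 × 5.89 × 45 = 299.51 mm
late-season: 0.78 × 5.49 × 20 = 85.64 mm
Seasonal total = 432.02 mm

432 mm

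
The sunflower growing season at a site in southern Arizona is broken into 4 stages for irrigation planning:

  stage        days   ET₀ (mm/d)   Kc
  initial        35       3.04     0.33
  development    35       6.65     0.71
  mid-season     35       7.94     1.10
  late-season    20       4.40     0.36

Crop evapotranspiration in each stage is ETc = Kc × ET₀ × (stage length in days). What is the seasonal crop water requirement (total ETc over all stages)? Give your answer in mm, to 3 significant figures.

538 mm

initial: 0.33 × 3.04 × 35 = 35.11 mm
development: 0.71 × 6.65 × 35 = 165.25 mm
mid-season: 1.10 × 7.94 × 35 = 305.69 mm
late-season: 0.36 × 4.40 × 20 = 31.68 mm
Seasonal total = 537.73 mm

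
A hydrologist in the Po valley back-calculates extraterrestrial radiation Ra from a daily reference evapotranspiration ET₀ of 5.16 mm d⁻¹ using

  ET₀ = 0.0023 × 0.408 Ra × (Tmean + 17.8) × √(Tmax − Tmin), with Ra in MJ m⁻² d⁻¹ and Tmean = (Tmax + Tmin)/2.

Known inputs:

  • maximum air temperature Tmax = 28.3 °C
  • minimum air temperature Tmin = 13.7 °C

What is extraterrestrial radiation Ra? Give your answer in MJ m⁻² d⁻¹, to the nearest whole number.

37 MJ m⁻² d⁻¹

Tmean = (28.3+13.7)/2 = 21.00 °C; ΔT = 14.6
Ra = ET₀ / [0.0023 × 0.408 × (Tmean+17.8) × √ΔT]
   = 5.16 / (0.0023 × 0.408 × 38.80 × 3.8210) = 37.090 MJ m⁻² d⁻¹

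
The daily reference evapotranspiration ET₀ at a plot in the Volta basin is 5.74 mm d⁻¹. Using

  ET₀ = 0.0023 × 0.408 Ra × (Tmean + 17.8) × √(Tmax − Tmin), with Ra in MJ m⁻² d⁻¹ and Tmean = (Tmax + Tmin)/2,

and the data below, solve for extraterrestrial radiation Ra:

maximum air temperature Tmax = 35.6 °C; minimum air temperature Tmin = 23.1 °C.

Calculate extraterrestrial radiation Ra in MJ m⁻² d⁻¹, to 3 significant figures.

36.7 MJ m⁻² d⁻¹

Tmean = (35.6+23.1)/2 = 29.35 °C; ΔT = 12.5
Ra = ET₀ / [0.0023 × 0.408 × (Tmean+17.8) × √ΔT]
   = 5.74 / (0.0023 × 0.408 × 47.15 × 3.5355) = 36.694 MJ m⁻² d⁻¹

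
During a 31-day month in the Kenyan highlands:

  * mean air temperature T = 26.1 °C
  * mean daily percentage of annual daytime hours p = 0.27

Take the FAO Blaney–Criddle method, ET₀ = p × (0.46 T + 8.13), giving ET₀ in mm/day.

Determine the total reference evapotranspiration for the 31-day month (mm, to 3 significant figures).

169 mm

ET₀ = 0.27 × (0.46 × 26.1 + 8.13) = 0.27 × 20.136 = 5.4367 mm/d
Monthly total = 5.4367 × 31 = 168.538 mm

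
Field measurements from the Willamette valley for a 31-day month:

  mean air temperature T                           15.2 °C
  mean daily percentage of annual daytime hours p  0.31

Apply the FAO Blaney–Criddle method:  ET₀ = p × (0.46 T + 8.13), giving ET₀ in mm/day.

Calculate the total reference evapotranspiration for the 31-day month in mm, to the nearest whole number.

145 mm

ET₀ = 0.31 × (0.46 × 15.2 + 8.13) = 0.31 × 15.122 = 4.6878 mm/d
Monthly total = 4.6878 × 31 = 145.322 mm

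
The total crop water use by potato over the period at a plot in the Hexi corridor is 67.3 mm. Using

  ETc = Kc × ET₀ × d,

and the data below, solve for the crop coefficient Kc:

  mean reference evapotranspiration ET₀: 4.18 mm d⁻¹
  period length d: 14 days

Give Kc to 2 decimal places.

1.15

ETc = Kc × ET₀ × d  ⇒  Kc = ETc / (ET₀ × d)
Kc = 67.3 / (4.18 × 14) = 67.3 / 58.52 = 1.1500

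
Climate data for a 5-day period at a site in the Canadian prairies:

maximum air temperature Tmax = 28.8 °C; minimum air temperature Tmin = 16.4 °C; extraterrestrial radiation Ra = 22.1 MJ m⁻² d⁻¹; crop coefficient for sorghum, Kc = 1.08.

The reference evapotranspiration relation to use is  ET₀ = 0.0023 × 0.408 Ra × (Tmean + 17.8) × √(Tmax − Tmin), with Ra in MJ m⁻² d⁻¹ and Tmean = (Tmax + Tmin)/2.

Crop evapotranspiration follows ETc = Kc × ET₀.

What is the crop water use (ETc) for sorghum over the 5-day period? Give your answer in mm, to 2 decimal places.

Tmean = (28.8 + 16.4)/2 = 22.60 °C
0.408 Ra = 0.408 × 22.1 = 9.0168 mm/d equivalent
ET₀ = 0.0023 × 9.0168 × (22.60 + 17.8) × √12.4 = 0.0023 × 9.0168 × 40.40 × 3.5214 = 2.9504 mm/d
ETc = Kc × ET₀ = 1.08 × 2.9504 = 3.1864 mm/d
Over 5 days: 3.1864 × 5 = 15.932 mm

15.93 mm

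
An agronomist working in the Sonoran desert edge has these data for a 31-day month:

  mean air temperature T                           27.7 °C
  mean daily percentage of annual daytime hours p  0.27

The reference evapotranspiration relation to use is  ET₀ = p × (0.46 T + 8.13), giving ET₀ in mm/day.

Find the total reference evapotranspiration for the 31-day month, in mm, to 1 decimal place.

174.7 mm

ET₀ = 0.27 × (0.46 × 27.7 + 8.13) = 0.27 × 20.872 = 5.6354 mm/d
Monthly total = 5.6354 × 31 = 174.697 mm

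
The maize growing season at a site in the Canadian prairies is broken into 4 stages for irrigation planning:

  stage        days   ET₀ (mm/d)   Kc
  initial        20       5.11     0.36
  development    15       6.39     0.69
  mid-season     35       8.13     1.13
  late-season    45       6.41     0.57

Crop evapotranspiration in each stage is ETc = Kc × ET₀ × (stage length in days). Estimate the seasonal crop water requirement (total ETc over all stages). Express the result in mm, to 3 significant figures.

initial: 0.36 × 5.11 × 20 = 36.79 mm
development: 0.69 × 6.39 × 15 = 66.14 mm
mid-season: 1.13 × 8.13 × 35 = 321.54 mm
late-season: 0.57 × 6.41 × 45 = 164.42 mm
Seasonal total = 588.89 mm

589 mm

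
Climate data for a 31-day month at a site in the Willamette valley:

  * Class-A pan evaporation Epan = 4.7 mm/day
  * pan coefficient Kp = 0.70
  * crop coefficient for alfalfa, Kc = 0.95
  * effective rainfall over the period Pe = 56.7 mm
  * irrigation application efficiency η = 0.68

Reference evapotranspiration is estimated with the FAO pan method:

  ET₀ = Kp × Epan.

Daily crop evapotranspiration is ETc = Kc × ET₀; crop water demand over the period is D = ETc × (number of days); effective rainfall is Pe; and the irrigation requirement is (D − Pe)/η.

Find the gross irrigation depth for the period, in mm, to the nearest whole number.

ET₀ = 0.70 × 4.7 = 3.2900 mm/d
ETc = Kc × ET₀ = 0.95 × 3.2900 = 3.1255 mm/d
Crop demand D = ETc × 31 d = 3.1255 × 31 = 96.891 mm
D − Pe = 96.891 − 56.7 = 40.191 mm
Gross irrigation = 40.191 / 0.68 = 59.104 mm

59 mm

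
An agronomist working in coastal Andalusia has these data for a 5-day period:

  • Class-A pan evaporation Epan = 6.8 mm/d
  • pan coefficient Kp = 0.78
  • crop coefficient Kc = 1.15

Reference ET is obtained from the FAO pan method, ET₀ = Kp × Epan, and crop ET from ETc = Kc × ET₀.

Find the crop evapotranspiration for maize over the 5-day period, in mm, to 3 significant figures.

30.5 mm

ET₀ = 0.78 × 6.8 = 5.3040 mm/d
ETc = Kc × ET₀ = 1.15 × 5.3040 = 6.0996 mm/d
Over 5 days: 6.0996 × 5 = 30.498 mm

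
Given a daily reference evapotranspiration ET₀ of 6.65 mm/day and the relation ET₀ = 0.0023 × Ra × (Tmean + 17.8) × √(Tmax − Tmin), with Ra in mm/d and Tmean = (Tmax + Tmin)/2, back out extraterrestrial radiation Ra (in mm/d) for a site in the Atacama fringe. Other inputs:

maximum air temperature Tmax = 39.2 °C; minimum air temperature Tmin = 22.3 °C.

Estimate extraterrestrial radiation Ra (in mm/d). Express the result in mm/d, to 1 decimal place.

Tmean = 30.75 °C; √ΔT = 4.1110
Ra = ET₀ / [0.0023 × (Tmean+17.8) × √ΔT] = 6.65 / (0.0023 × 48.55 × 4.1110) = 14.486 mm/d

14.5 mm/d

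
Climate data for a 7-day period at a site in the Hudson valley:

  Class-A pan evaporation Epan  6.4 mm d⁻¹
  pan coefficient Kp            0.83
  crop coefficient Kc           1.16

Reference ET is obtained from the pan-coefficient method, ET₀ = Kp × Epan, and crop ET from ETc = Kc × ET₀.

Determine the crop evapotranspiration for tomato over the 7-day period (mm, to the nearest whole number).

ET₀ = 0.83 × 6.4 = 5.3120 mm/d
ETc = Kc × ET₀ = 1.16 × 5.3120 = 6.1619 mm/d
Over 7 days: 6.1619 × 7 = 43.133 mm

43 mm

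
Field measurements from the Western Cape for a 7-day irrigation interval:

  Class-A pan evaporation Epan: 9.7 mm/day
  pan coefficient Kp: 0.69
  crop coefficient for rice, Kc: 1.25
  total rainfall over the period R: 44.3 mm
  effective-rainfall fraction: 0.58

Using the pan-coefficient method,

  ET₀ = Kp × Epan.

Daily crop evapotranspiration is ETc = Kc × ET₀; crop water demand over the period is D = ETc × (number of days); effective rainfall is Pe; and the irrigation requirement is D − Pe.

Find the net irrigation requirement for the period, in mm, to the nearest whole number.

33 mm

ET₀ = 0.69 × 9.7 = 6.6930 mm/d
ETc = Kc × ET₀ = 1.25 × 6.6930 = 8.3663 mm/d
Crop demand D = ETc × 7 d = 8.3663 × 7 = 58.564 mm
Pe = 0.58 × 44.3 = 25.694 mm
D − Pe = 58.564 − 25.694 = 32.870 mm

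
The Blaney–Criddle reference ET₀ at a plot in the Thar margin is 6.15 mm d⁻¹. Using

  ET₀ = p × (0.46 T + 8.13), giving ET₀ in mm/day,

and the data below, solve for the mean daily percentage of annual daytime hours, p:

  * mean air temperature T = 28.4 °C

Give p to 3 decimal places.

p = ET₀ / (0.46 T + 8.13) = 6.15 / (0.46 × 28.4 + 8.13) = 6.15 / 21.194 = 0.2902

0.290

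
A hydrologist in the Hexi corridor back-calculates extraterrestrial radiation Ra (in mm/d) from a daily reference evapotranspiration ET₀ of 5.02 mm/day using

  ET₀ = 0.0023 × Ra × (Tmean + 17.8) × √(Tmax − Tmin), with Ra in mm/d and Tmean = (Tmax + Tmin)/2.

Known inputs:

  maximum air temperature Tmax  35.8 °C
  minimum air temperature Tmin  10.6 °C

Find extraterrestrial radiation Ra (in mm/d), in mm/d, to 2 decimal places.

10.60 mm/d

Tmean = 23.20 °C; √ΔT = 5.0200
Ra = ET₀ / [0.0023 × (Tmean+17.8) × √ΔT] = 5.02 / (0.0023 × 41.00 × 5.0200) = 10.604 mm/d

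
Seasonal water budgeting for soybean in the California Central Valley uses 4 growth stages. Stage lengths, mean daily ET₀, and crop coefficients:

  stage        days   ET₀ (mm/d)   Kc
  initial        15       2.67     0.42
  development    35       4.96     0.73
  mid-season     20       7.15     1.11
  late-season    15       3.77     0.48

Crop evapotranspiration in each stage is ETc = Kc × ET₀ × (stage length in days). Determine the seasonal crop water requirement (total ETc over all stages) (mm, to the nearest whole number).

initial: 0.42 × 2.67 × 15 = 16.82 mm
development: 0.73 × 4.96 × 35 = 126.73 mm
mid-season: 1.11 × 7.15 × 20 = 158.73 mm
late-season: 0.48 × 3.77 × 15 = 27.14 mm
Seasonal total = 329.42 mm

329 mm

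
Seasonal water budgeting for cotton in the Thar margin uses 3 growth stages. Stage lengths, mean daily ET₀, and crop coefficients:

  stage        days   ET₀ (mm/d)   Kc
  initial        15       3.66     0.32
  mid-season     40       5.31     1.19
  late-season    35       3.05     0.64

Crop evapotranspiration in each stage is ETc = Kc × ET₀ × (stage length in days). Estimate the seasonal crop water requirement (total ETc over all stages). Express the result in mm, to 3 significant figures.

339 mm

initial: 0.32 × 3.66 × 15 = 17.57 mm
mid-season: 1.19 × 5.31 × 40 = 252.76 mm
late-season: 0.64 × 3.05 × 35 = 68.32 mm
Seasonal total = 338.65 mm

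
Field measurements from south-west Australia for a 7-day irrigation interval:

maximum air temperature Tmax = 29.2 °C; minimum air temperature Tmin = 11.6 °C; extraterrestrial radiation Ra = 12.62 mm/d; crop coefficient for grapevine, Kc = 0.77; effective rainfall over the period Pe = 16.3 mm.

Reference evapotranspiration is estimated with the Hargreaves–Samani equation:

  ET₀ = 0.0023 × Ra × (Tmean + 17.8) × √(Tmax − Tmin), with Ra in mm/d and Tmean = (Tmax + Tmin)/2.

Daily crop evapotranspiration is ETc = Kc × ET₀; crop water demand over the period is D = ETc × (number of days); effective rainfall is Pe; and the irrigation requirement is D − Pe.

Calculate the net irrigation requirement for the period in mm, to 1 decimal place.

Tmean = (29.2 + 11.6)/2 = 20.40 °C
ET₀ = 0.0023 × 12.62 × (20.40 + 17.8) × √17.6 = 0.0023 × 12.62 × 38.20 × 4.1952 = 4.6516 mm/d
ETc = Kc × ET₀ = 0.77 × 4.6516 = 3.5817 mm/d
Crop demand D = ETc × 7 d = 3.5817 × 7 = 25.072 mm
D − Pe = 25.072 − 16.3 = 8.772 mm

8.8 mm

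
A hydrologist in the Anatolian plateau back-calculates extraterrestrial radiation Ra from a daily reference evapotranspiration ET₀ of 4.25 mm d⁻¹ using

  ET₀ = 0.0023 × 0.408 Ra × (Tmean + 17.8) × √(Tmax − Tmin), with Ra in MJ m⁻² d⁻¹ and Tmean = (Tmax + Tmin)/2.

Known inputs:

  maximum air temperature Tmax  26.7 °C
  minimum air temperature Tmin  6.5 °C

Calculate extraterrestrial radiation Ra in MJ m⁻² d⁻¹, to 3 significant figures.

Tmean = (26.7+6.5)/2 = 16.60 °C; ΔT = 20.2
Ra = ET₀ / [0.0023 × 0.408 × (Tmean+17.8) × √ΔT]
   = 4.25 / (0.0023 × 0.408 × 34.40 × 4.4944) = 29.293 MJ m⁻² d⁻¹

29.3 MJ m⁻² d⁻¹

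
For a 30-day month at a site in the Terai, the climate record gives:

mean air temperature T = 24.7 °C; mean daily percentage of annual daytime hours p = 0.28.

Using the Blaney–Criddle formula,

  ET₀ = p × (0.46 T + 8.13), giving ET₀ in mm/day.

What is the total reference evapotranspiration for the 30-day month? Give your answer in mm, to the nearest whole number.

164 mm

ET₀ = 0.28 × (0.46 × 24.7 + 8.13) = 0.28 × 19.492 = 5.4578 mm/d
Monthly total = 5.4578 × 30 = 163.734 mm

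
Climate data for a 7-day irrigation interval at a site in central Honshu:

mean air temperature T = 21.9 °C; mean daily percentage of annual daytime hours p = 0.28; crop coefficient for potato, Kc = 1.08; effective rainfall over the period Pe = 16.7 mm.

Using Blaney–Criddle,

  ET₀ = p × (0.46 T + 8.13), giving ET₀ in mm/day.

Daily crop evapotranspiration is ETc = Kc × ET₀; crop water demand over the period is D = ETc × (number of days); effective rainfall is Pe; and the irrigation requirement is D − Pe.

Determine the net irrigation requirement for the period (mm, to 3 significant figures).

21.8 mm

ET₀ = 0.28 × (0.46 × 21.9 + 8.13) = 0.28 × 18.204 = 5.0971 mm/d
ETc = Kc × ET₀ = 1.08 × 5.0971 = 5.5049 mm/d
Crop demand D = ETc × 7 d = 5.5049 × 7 = 38.534 mm
D − Pe = 38.534 − 16.7 = 21.834 mm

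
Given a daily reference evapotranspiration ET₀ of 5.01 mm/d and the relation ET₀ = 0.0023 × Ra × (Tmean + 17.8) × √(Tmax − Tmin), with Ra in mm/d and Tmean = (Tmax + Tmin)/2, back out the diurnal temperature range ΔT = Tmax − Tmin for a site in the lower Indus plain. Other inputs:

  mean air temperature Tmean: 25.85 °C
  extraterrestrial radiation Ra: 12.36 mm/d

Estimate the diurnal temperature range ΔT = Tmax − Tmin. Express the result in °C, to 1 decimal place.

16.3 °C

√ΔT = ET₀ / [0.0023 × Ra × (Tmean+17.8)] = 5.01 / (0.0023 × 12.36 × 43.65) = 4.0375
ΔT = 4.0375² = 16.301 °C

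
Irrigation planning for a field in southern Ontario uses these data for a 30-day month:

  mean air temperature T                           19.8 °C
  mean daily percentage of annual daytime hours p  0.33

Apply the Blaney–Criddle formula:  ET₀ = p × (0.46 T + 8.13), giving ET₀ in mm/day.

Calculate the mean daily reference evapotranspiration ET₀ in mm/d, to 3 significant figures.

ET₀ = 0.33 × (0.46 × 19.8 + 8.13) = 0.33 × 17.238 = 5.6885 mm/d

5.69 mm/d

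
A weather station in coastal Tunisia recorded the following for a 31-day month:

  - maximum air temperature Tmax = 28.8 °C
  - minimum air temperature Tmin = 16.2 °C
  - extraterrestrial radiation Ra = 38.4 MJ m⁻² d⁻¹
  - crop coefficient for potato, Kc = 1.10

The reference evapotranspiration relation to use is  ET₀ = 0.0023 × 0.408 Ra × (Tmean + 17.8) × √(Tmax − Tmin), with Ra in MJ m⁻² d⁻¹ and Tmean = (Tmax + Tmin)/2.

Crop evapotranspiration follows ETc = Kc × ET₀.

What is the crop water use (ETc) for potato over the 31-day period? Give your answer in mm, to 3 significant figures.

Tmean = (28.8 + 16.2)/2 = 22.50 °C
0.408 Ra = 0.408 × 38.4 = 15.6672 mm/d equivalent
ET₀ = 0.0023 × 15.6672 × (22.50 + 17.8) × √12.6 = 0.0023 × 15.6672 × 40.30 × 3.5496 = 5.1547 mm/d
ETc = Kc × ET₀ = 1.10 × 5.1547 = 5.6702 mm/d
Over 31 days: 5.6702 × 31 = 175.776 mm

176 mm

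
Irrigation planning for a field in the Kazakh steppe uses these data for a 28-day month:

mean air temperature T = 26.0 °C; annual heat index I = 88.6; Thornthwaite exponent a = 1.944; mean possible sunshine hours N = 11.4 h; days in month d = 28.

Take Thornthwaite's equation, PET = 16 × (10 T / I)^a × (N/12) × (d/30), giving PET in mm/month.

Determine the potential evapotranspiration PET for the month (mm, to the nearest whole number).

10T/I = 10 × 26.0 / 88.6 = 2.9345
(10T/I)^a = 2.9345^1.944 = 8.1075
Uncorrected PET = 16 × 8.1075 = 129.720 mm
Correction = (N/12)(d/30) = (11.4/12)(28/30) = 0.8867
PET = 129.720 × 0.8867 = 115.023 mm/month

115 mm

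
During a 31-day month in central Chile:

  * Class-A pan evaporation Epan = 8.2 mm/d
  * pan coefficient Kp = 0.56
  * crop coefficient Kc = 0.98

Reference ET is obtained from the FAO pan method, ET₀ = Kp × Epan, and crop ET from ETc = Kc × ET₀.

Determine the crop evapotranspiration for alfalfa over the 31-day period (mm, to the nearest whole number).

ET₀ = 0.56 × 8.2 = 4.5920 mm/d
ETc = Kc × ET₀ = 0.98 × 4.5920 = 4.5002 mm/d
Over 31 days: 4.5002 × 31 = 139.506 mm

140 mm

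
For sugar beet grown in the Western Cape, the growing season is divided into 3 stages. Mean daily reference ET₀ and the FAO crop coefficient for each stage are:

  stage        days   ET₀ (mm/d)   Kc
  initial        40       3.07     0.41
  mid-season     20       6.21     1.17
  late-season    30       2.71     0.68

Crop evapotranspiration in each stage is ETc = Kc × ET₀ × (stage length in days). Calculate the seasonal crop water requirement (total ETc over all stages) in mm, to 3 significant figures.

251 mm

initial: 0.41 × 3.07 × 40 = 50.35 mm
mid-season: 1.17 × 6.21 × 20 = 145.31 mm
late-season: 0.68 × 2.71 × 30 = 55.28 mm
Seasonal total = 250.94 mm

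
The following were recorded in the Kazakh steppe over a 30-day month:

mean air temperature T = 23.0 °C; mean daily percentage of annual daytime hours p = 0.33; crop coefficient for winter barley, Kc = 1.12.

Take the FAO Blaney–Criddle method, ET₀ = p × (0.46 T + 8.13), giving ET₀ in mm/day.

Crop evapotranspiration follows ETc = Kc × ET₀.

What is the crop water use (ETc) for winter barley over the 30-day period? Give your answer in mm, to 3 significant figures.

ET₀ = 0.33 × (0.46 × 23.0 + 8.13) = 0.33 × 18.710 = 6.1743 mm/d
ETc = Kc × ET₀ = 1.12 × 6.1743 = 6.9152 mm/d
Over 30 days: 6.9152 × 30 = 207.456 mm

207 mm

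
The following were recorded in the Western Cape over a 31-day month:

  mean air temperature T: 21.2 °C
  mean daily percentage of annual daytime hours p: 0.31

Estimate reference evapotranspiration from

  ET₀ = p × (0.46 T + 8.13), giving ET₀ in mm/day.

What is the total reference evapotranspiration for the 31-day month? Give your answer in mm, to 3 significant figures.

ET₀ = 0.31 × (0.46 × 21.2 + 8.13) = 0.31 × 17.882 = 5.5434 mm/d
Monthly total = 5.5434 × 31 = 171.845 mm

172 mm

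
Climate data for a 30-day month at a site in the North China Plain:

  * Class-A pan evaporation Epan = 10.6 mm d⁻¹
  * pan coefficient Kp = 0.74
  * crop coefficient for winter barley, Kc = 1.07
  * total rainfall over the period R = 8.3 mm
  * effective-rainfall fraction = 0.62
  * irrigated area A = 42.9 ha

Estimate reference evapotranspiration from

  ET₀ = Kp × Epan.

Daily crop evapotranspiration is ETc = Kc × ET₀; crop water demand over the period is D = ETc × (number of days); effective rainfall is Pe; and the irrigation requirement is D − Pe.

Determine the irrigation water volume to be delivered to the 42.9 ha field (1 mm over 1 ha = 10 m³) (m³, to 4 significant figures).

105800 m³

ET₀ = 0.74 × 10.6 = 7.8440 mm/d
ETc = Kc × ET₀ = 1.07 × 7.8440 = 8.3931 mm/d
Crop demand D = ETc × 30 d = 8.3931 × 30 = 251.793 mm
Pe = 0.62 × 8.3 = 5.146 mm
D − Pe = 251.793 − 5.146 = 246.647 mm
Volume = 246.647 mm × 42.9 ha × 10 = 105811.6 m³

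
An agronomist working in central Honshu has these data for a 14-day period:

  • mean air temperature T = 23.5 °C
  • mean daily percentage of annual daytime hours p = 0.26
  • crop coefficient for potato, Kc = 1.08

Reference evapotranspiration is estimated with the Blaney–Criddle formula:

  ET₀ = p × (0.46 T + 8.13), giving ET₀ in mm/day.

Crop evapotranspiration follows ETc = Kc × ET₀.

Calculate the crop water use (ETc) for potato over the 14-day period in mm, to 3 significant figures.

ET₀ = 0.26 × (0.46 × 23.5 + 8.13) = 0.26 × 18.940 = 4.9244 mm/d
ETc = Kc × ET₀ = 1.08 × 4.9244 = 5.3184 mm/d
Over 14 days: 5.3184 × 14 = 74.458 mm

74.5 mm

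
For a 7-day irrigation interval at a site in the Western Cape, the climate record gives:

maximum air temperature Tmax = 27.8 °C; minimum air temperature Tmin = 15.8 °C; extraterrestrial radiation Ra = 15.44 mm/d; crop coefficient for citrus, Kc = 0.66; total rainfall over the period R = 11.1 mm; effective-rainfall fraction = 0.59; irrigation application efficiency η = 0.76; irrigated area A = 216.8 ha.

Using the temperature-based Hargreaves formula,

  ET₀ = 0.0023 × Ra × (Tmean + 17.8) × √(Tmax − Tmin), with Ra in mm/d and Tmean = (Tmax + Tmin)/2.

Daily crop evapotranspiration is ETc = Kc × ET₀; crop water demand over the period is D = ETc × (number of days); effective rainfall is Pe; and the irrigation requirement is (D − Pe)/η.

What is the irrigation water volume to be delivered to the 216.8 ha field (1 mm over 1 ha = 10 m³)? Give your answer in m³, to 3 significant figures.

Tmean = (27.8 + 15.8)/2 = 21.80 °C
ET₀ = 0.0023 × 15.44 × (21.80 + 17.8) × √12.0 = 0.0023 × 15.44 × 39.60 × 3.4641 = 4.8715 mm/d
ETc = Kc × ET₀ = 0.66 × 4.8715 = 3.2152 mm/d
Crop demand D = ETc × 7 d = 3.2152 × 7 = 22.506 mm
Pe = 0.59 × 11.1 = 6.549 mm
D − Pe = 22.506 − 6.549 = 15.957 mm
Gross irrigation = 15.957 / 0.76 = 20.996 mm
Volume = 20.996 mm × 216.8 ha × 10 = 45519.3 m³

45500 m³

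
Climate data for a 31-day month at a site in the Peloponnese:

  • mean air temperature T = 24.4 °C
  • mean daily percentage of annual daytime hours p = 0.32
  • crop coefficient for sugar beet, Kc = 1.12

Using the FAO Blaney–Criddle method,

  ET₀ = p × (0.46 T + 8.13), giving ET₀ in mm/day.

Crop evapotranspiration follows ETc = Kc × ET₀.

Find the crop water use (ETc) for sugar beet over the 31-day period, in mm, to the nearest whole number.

215 mm

ET₀ = 0.32 × (0.46 × 24.4 + 8.13) = 0.32 × 19.354 = 6.1933 mm/d
ETc = Kc × ET₀ = 1.12 × 6.1933 = 6.9365 mm/d
Over 31 days: 6.9365 × 31 = 215.032 mm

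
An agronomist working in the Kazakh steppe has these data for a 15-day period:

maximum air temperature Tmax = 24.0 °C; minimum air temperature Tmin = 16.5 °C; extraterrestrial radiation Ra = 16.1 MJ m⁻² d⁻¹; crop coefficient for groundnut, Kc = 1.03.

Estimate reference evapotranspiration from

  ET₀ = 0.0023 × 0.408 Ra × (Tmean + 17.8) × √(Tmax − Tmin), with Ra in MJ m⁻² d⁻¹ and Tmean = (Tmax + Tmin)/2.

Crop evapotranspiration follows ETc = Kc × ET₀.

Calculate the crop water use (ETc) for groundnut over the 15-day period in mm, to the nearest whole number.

24 mm

Tmean = (24.0 + 16.5)/2 = 20.25 °C
0.408 Ra = 0.408 × 16.1 = 6.5688 mm/d equivalent
ET₀ = 0.0023 × 6.5688 × (20.25 + 17.8) × √7.5 = 0.0023 × 6.5688 × 38.05 × 2.7386 = 1.5743 mm/d
ETc = Kc × ET₀ = 1.03 × 1.5743 = 1.6215 mm/d
Over 15 days: 1.6215 × 15 = 24.323 mm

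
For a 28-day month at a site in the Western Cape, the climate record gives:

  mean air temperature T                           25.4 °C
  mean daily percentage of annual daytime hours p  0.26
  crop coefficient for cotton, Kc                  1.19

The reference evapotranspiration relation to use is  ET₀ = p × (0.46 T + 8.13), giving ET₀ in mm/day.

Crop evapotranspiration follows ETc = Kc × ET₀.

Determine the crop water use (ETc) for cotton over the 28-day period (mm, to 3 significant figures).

ET₀ = 0.26 × (0.46 × 25.4 + 8.13) = 0.26 × 19.814 = 5.1516 mm/d
ETc = Kc × ET₀ = 1.19 × 5.1516 = 6.1304 mm/d
Over 28 days: 6.1304 × 28 = 171.651 mm

172 mm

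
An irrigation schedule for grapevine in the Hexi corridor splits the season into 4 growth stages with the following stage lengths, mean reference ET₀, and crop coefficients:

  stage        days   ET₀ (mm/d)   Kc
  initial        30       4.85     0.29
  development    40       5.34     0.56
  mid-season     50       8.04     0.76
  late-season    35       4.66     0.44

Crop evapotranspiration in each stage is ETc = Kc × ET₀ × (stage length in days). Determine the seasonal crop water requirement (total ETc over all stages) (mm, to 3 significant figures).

539 mm

initial: 0.29 × 4.85 × 30 = 42.20 mm
development: 0.56 × 5.34 × 40 = 119.62 mm
mid-season: 0.76 × 8.04 × 50 = 305.52 mm
late-season: 0.44 × 4.66 × 35 = 71.76 mm
Seasonal total = 539.10 mm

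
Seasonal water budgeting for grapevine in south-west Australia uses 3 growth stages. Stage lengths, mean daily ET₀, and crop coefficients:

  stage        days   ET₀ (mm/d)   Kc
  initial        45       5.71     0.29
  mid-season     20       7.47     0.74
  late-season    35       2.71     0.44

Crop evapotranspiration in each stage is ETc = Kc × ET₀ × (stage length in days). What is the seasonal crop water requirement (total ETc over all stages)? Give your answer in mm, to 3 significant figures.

227 mm

initial: 0.29 × 5.71 × 45 = 74.52 mm
mid-season: 0.74 × 7.47 × 20 = 110.56 mm
late-season: 0.44 × 2.71 × 35 = 41.73 mm
Seasonal total = 226.81 mm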